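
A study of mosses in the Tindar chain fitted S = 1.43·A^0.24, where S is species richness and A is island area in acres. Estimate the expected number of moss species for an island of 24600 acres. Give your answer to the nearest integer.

S = 1.43 × 24600^0.24
ln S = ln 1.43 + 0.24 × ln 24600 = 0.3577 + 0.24 × 10.1105 = 2.7842
S = e^2.7842 ≈ 16.19

16 species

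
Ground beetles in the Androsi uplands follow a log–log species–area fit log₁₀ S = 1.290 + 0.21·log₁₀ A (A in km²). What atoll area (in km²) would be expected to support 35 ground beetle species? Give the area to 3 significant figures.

35 = 19.5 × A^0.21  ⇒  A^0.21 = 35/19.5 = 1.795
ln A = ln(1.795) / 0.21 = 0.5850 / 0.21 = 2.7858
A = e^2.7858 ≈ 16.21 km²

16.2 km²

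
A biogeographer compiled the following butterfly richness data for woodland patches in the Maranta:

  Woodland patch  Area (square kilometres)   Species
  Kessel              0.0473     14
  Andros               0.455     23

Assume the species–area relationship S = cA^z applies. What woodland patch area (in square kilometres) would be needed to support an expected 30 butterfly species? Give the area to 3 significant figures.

z = ln(23/14) / ln(0.455/0.0473) = 0.4964 / 2.2638 = 0.2193
c = 14 / 0.0473^0.2193 = 14 / 0.5122 = 27.34
A = (30/27.34)^(1/0.2193) ⇒ ln A = ln(1.097)/0.2193 = 0.4242
A = e^0.4242 ≈ 1.528 square kilometres

1.53 square kilometres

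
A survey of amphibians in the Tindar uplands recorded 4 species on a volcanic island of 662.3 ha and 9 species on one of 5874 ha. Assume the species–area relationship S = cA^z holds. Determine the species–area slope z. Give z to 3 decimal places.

0.372

Taking logs: ln S = ln c + z ln A, so z = (ln S₂ − ln S₁)/(ln A₂ − ln A₁).
z = ln(9/4) / ln(5874/662.3) = ln(2.25) / ln(8.869) = 0.8109 / 2.1826 = 0.3715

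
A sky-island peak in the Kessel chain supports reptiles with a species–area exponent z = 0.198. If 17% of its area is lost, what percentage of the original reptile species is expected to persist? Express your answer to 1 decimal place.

96.4%

S_new/S_old = (A_new/A_old)^z = 0.83^0.198
= exp(0.198 × ln 0.83) = exp(0.198 × -0.1863) = exp(-0.0369) ≈ 0.9638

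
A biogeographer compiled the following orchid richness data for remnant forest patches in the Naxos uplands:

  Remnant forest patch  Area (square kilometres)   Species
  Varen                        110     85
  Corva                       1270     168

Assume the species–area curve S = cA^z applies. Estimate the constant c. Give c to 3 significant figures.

z = ln(S₂/S₁) / ln(A₂/A₁) = ln(168/85) / ln(1270/110) = 0.6813 / 2.4463 = 0.2785
c = S₁ / A₁^z = 85 / 110^0.2785 = 85 / 3.703 = 22.95

23.0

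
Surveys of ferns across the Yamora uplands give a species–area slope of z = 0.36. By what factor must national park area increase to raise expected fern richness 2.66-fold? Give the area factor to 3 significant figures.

(A₂/A₁)^0.36 = 2.66, so A₂/A₁ = 2.66^(1/0.36) = 2.66^2.778
ln(A₂/A₁) = ln 2.66 / 0.36 = 0.9783 / 0.36 = 2.7176
A₂/A₁ = e^2.7176 ≈ 15.14

15.1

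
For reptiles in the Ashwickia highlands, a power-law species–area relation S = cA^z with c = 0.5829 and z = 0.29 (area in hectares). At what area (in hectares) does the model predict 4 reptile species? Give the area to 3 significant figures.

4 = 0.5829 × A^0.29  ⇒  A^0.29 = 4/0.5829 = 6.862
ln A = ln(6.862) / 0.29 = 1.9260 / 0.29 = 6.6415
A = e^6.6415 ≈ 766.2 hectares

766 hectares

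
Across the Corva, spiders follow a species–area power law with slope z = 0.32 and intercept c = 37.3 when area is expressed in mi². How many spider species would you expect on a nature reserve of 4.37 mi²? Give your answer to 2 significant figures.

S = 37.3 × 4.37^0.32
ln S = ln 37.3 + 0.32 × ln 4.37 = 3.6190 + 0.32 × 1.4748 = 4.0909
S = e^4.0909 ≈ 59.79

60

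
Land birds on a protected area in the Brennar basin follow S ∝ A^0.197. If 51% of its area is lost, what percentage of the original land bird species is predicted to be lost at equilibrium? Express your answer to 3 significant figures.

S_new/S_old = (A_new/A_old)^z = 0.49^0.197
= exp(0.197 × ln 0.49) = exp(0.197 × -0.7133) = exp(-0.1405) ≈ 0.8689
Fraction lost = 1 − 0.8689 = 0.1311

13.1%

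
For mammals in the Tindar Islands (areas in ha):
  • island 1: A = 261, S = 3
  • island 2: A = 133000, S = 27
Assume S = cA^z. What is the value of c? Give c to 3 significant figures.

z = ln(S₂/S₁) / ln(A₂/A₁) = ln(27/3) / ln(133000/261) = 2.1972 / 6.2336 = 0.3525
c = S₁ / A₁^z = 3 / 261^0.3525 = 3 / 7.109 = 0.422

0.422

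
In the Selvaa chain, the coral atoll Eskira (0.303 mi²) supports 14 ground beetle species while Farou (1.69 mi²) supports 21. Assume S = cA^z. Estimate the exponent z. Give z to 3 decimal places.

0.236

Taking logs: ln S = ln c + z ln A, so z = (ln S₂ − ln S₁)/(ln A₂ − ln A₁).
z = ln(21/14) / ln(1.69/0.303) = ln(1.5) / ln(5.578) = 0.4055 / 1.7188 = 0.2359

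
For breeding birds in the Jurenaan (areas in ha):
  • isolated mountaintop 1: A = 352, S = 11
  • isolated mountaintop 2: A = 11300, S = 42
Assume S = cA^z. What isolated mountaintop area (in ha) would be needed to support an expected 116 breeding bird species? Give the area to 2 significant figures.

160000 ha

z = ln(42/11) / ln(11300/352) = 1.3398 / 3.4689 = 0.3862
c = 11 / 352^0.3862 = 11 / 9.628 = 1.143
A = (116/1.143)^(1/0.3862) ⇒ ln A = ln(101.5)/0.3862 = 11.9630
A = e^11.9630 ≈ 156838 ha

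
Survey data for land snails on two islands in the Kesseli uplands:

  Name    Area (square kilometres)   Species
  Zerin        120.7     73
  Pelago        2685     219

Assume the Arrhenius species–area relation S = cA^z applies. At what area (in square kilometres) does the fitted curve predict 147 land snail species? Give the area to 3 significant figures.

871 square kilometres

z = ln(219/73) / ln(2685/120.7) = 1.0986 / 3.1021 = 0.3541
c = 73 / 120.7^0.3541 = 73 / 5.46 = 13.37
A = (147/13.37)^(1/0.3541) ⇒ ln A = ln(11)/0.3541 = 6.7698
A = e^6.7698 ≈ 871.1 square kilometres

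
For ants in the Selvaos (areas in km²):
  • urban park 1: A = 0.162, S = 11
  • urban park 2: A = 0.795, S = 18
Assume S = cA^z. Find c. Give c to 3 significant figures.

z = ln(S₂/S₁) / ln(A₂/A₁) = ln(18/11) / ln(0.795/0.162) = 0.4925 / 1.5907 = 0.3096
c = S₁ / A₁^z = 11 / 0.162^0.3096 = 11 / 0.5692 = 19.32

19.3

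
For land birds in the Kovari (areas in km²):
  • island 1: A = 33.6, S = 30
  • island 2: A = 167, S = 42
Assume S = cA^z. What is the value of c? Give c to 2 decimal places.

14.35

z = ln(S₂/S₁) / ln(A₂/A₁) = ln(42/30) / ln(167/33.6) = 0.3365 / 1.6035 = 0.2098
c = S₁ / A₁^z = 30 / 33.6^0.2098 = 30 / 2.091 = 14.35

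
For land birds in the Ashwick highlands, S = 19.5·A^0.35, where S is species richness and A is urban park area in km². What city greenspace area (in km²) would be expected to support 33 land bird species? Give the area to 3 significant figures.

4.50 km²

33 = 19.5 × A^0.35  ⇒  A^0.35 = 33/19.5 = 1.692
ln A = ln(1.692) / 0.35 = 0.5261 / 0.35 = 1.5031
A = e^1.5031 ≈ 4.496 km²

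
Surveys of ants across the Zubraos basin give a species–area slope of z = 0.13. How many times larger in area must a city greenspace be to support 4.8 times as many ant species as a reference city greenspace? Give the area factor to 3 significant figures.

(A₂/A₁)^0.13 = 4.8, so A₂/A₁ = 4.8^(1/0.13) = 4.8^7.692
ln(A₂/A₁) = ln 4.8 / 0.13 = 1.5686 / 0.13 = 12.0663
A₂/A₁ = e^12.0663 ≈ 173907

174000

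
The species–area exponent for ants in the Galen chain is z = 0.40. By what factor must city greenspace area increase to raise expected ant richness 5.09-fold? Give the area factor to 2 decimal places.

(A₂/A₁)^0.4 = 5.09, so A₂/A₁ = 5.09^(1/0.4) = 5.09^2.5
ln(A₂/A₁) = ln 5.09 / 0.4 = 1.6273 / 0.4 = 4.0682
A₂/A₁ = e^4.0682 ≈ 58.45

58.45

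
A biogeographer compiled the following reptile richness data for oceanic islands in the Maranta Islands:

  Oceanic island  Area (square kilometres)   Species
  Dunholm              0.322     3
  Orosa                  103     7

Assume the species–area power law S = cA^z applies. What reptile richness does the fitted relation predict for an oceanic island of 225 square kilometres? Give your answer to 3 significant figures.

7.85

z = ln(7/3) / ln(103/0.322) = 0.8473 / 5.7679 = 0.1469
c = 3 / 0.322^0.1469 = 3 / 0.8467 = 3.543
S₃ = 3.543 × 225^0.1469 = 3.543 × 2.216 ≈ 7.851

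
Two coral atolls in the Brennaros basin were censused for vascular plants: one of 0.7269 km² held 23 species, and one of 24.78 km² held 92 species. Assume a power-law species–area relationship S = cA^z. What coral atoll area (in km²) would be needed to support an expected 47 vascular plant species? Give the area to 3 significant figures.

z = ln(92/23) / ln(24.78/0.7269) = 1.3863 / 3.5290 = 0.3928
c = 23 / 0.7269^0.3928 = 23 / 0.8822 = 26.07
A = (47/26.07)^(1/0.3928) ⇒ ln A = ln(1.803)/0.3928 = 1.5003
A = e^1.5003 ≈ 4.483 km²

4.48 km²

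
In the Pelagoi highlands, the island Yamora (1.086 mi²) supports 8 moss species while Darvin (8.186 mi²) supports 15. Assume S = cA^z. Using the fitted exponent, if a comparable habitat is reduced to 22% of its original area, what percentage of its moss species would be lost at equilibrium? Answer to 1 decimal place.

z = ln(15/8) / ln(8.186/1.086) = 0.6286 / 2.0199 = 0.3112
S_new/S_old = (A_new/A_old)^z = 0.22^0.3112 = exp(0.3112 × -1.5141) = 0.6243
Fraction lost = 1 − 0.6243 = 0.3757

37.6%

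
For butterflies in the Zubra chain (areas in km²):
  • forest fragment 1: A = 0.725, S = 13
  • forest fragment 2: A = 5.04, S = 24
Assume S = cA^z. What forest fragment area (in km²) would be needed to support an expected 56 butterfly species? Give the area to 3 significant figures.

73.5 km²

z = ln(24/13) / ln(5.04/0.725) = 0.6131 / 1.9390 = 0.3162
c = 13 / 0.725^0.3162 = 13 / 0.9033 = 14.39
A = (56/14.39)^(1/0.3162) ⇒ ln A = ln(3.891)/0.3162 = 4.2971
A = e^4.2971 ≈ 73.48 km²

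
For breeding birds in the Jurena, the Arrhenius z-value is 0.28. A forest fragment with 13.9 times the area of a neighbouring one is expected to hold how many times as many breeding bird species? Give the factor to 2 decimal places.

2.09

S₂/S₁ = (A₂/A₁)^z = 13.9^0.28
ln(S₂/S₁) = 0.28 × ln 13.9 = 0.28 × 2.6319 = 0.7369
S₂/S₁ = e^0.7369 ≈ 2.09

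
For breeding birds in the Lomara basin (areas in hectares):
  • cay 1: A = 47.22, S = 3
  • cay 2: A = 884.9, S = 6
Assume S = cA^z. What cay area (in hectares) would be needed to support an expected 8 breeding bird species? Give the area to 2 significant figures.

3000 hectares

z = ln(6/3) / ln(884.9/47.22) = 0.6931 / 2.9307 = 0.2365
c = 3 / 47.22^0.2365 = 3 / 2.489 = 1.205
A = (8/1.205)^(1/0.2365) ⇒ ln A = ln(6.636)/0.2365 = 8.0018
A = e^8.0018 ≈ 2986 hectares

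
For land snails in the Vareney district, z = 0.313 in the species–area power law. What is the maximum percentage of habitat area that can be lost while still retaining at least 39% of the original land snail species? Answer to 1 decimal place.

Need (A_new/A_old)^0.313 = 0.39, so A_new/A_old = 0.39^(1/0.313) = 0.39^3.195
ln(A_new/A_old) = ln 0.39 / 0.313 = -0.9416 / 0.313 = -3.0083
A_new/A_old = e^-3.0083 ≈ 0.04937
Fraction that can be lost = 1 − 0.04937 = 0.9506

95.1%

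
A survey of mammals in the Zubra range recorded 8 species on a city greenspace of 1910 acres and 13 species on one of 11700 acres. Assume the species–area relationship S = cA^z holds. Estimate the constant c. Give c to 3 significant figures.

1.06

z = ln(S₂/S₁) / ln(A₂/A₁) = ln(13/8) / ln(11700/1910) = 0.4855 / 1.8125 = 0.2679
c = S₁ / A₁^z = 8 / 1910^0.2679 = 8 / 7.566 = 1.057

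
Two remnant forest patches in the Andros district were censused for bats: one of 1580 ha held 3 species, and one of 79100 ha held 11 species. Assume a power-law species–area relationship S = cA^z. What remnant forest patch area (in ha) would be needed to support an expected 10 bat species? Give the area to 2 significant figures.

z = ln(11/3) / ln(79100/1580) = 1.2993 / 3.9133 = 0.3320
c = 3 / 1580^0.3320 = 3 / 11.53 = 0.2601
A = (10/0.2601)^(1/0.3320) ⇒ ln A = ln(38.45)/0.3320 = 10.9914
A = e^10.9914 ≈ 59362 ha

59000 ha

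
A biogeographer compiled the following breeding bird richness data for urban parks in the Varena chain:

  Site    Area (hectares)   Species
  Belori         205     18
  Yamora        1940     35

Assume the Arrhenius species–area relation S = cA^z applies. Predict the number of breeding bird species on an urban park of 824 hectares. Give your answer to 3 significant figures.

z = ln(35/18) / ln(1940/205) = 0.6650 / 2.2474 = 0.2959
c = 18 / 205^0.2959 = 18 / 4.831 = 3.726
S₃ = 3.726 × 824^0.2959 = 3.726 × 7.291 ≈ 27.17

27.2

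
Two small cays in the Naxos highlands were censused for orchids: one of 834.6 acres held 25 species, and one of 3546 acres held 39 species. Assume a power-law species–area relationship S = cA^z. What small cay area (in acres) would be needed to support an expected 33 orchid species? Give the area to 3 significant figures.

z = ln(39/25) / ln(3546/834.6) = 0.4447 / 1.4466 = 0.3074
c = 25 / 834.6^0.3074 = 25 / 7.908 = 3.161
A = (33/3.161)^(1/0.3074) ⇒ ln A = ln(10.44)/0.3074 = 7.6301
A = e^7.6301 ≈ 2059 acres

2060 acres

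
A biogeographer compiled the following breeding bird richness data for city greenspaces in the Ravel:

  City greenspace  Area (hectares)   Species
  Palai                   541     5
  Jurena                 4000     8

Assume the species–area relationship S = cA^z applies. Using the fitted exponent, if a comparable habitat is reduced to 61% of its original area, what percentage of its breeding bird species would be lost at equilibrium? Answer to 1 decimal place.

z = ln(8/5) / ln(4000/541) = 0.4700 / 2.0006 = 0.2349
S_new/S_old = (A_new/A_old)^z = 0.61^0.2349 = exp(0.2349 × -0.4943) = 0.8904
Fraction lost = 1 − 0.8904 = 0.1096

11.0%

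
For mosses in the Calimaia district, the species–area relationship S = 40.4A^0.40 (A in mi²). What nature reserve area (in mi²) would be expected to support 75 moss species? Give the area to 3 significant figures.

4.70 mi²

75 = 40.4 × A^0.4  ⇒  A^0.4 = 75/40.4 = 1.856
ln A = ln(1.856) / 0.4 = 0.6187 / 0.4 = 1.5466
A = e^1.5466 ≈ 4.696 mi²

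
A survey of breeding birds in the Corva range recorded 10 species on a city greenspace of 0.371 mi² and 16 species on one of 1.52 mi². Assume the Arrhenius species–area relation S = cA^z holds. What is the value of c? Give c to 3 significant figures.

13.9

z = ln(S₂/S₁) / ln(A₂/A₁) = ln(16/10) / ln(1.52/0.371) = 0.4700 / 1.4103 = 0.3333
c = S₁ / A₁^z = 10 / 0.371^0.3333 = 10 / 0.7186 = 13.92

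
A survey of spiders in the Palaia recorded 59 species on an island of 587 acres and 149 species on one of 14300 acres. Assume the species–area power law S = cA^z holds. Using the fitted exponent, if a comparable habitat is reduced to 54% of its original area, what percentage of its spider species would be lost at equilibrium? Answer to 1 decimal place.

z = ln(149/59) / ln(14300/587) = 0.9264 / 3.1930 = 0.2901
S_new/S_old = (A_new/A_old)^z = 0.54^0.2901 = exp(0.2901 × -0.6162) = 0.8363
Fraction lost = 1 − 0.8363 = 0.1637

16.4%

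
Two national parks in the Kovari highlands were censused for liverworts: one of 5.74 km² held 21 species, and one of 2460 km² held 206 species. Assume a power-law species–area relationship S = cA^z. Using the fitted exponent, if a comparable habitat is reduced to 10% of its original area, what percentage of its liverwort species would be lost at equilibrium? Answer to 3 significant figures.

58.0%

z = ln(206/21) / ln(2460/5.74) = 2.2834 / 6.0605 = 0.3768
S_new/S_old = (A_new/A_old)^z = 0.1^0.3768 = exp(0.3768 × -2.3026) = 0.42
Fraction lost = 1 − 0.42 = 0.58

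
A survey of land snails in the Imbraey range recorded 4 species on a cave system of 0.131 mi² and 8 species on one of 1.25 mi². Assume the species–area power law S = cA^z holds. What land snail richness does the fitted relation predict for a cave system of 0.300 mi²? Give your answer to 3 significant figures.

5.16

z = ln(8/4) / ln(1.25/0.131) = 0.6931 / 2.2557 = 0.3073
c = 4 / 0.131^0.3073 = 4 / 0.5355 = 7.47
S₃ = 7.47 × 0.3^0.3073 = 7.47 × 0.6908 ≈ 5.16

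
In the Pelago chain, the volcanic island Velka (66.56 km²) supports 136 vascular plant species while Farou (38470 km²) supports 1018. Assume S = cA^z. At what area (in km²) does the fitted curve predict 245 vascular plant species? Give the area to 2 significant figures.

z = ln(1018/136) / ln(38470/66.56) = 2.0129 / 6.3595 = 0.3165
c = 136 / 66.56^0.3165 = 136 / 3.777 = 36.01
A = (245/36.01)^(1/0.3165) ⇒ ln A = ln(6.803)/0.3165 = 6.0577
A = e^6.0577 ≈ 427.4 km²

430 km²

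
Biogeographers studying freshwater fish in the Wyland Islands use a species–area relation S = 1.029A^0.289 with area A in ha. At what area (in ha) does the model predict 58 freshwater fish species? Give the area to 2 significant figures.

58 = 1.029 × A^0.289  ⇒  A^0.289 = 58/1.029 = 56.37
ln A = ln(56.37) / 0.289 = 4.0319 / 0.289 = 13.9511
A = e^13.9511 ≈ 1145163 ha

1100000 ha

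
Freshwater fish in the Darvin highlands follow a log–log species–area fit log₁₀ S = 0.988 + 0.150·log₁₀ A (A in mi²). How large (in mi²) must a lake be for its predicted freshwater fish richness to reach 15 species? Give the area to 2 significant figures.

15 = 9.727 × A^0.15  ⇒  A^0.15 = 15/9.727 = 1.542
ln A = ln(1.542) / 0.15 = 0.4331 / 0.15 = 2.8873
A = e^2.8873 ≈ 17.94 mi²

18 mi²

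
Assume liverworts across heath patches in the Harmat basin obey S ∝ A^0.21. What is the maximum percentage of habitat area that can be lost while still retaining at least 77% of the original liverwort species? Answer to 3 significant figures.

71.2%

Need (A_new/A_old)^0.21 = 0.77, so A_new/A_old = 0.77^(1/0.21) = 0.77^4.762
ln(A_new/A_old) = ln 0.77 / 0.21 = -0.2614 / 0.21 = -1.2446
A_new/A_old = e^-1.2446 ≈ 0.2881
Fraction that can be lost = 1 − 0.2881 = 0.7119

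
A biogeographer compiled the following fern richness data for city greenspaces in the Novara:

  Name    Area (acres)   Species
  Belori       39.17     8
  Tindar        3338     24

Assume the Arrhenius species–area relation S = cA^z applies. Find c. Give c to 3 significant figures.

3.23

z = ln(S₂/S₁) / ln(A₂/A₁) = ln(24/8) / ln(3338/39.17) = 1.0986 / 4.4452 = 0.2471
c = S₁ / A₁^z = 8 / 39.17^0.2471 = 8 / 2.476 = 3.231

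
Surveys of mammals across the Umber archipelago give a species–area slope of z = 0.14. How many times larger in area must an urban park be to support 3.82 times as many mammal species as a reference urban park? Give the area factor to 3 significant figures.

(A₂/A₁)^0.14 = 3.82, so A₂/A₁ = 3.82^(1/0.14) = 3.82^7.143
ln(A₂/A₁) = ln 3.82 / 0.14 = 1.3403 / 0.14 = 9.5732
A₂/A₁ = e^9.5732 ≈ 14375

14400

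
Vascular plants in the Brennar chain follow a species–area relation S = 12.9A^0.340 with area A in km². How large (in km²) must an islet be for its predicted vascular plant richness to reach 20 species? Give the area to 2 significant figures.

20 = 12.9 × A^0.34  ⇒  A^0.34 = 20/12.9 = 1.55
ln A = ln(1.55) / 0.34 = 0.4385 / 0.34 = 1.2897
A = e^1.2897 ≈ 3.632 km²

3.6 km²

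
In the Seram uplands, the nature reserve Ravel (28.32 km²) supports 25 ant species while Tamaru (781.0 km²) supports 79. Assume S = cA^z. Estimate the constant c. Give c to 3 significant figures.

z = ln(S₂/S₁) / ln(A₂/A₁) = ln(79/25) / ln(781/28.32) = 1.1506 / 3.3170 = 0.3469
c = S₁ / A₁^z = 25 / 28.32^0.3469 = 25 / 3.189 = 7.839

7.84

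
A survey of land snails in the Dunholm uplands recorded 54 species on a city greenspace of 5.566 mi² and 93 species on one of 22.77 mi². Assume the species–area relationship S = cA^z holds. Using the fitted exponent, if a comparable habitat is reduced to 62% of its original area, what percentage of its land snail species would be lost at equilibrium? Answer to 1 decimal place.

z = ln(93/54) / ln(22.77/5.566) = 0.5436 / 1.4088 = 0.3859
S_new/S_old = (A_new/A_old)^z = 0.62^0.3859 = exp(0.3859 × -0.4780) = 0.8315
Fraction lost = 1 − 0.8315 = 0.1685

16.8%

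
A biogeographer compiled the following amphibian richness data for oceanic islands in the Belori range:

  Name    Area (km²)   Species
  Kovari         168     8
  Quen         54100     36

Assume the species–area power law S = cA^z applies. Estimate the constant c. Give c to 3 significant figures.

z = ln(S₂/S₁) / ln(A₂/A₁) = ln(36/8) / ln(54100/168) = 1.5041 / 5.7746 = 0.2605
c = S₁ / A₁^z = 8 / 168^0.2605 = 8 / 3.798 = 2.106

2.11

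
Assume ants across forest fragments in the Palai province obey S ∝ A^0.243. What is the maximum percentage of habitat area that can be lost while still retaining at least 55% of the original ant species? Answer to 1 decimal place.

91.5%

Need (A_new/A_old)^0.243 = 0.55, so A_new/A_old = 0.55^(1/0.243) = 0.55^4.115
ln(A_new/A_old) = ln 0.55 / 0.243 = -0.5978 / 0.243 = -2.4602
A_new/A_old = e^-2.4602 ≈ 0.08541
Fraction that can be lost = 1 − 0.08541 = 0.9146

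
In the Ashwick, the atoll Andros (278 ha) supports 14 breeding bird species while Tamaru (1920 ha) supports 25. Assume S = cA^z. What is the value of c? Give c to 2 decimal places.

2.59

z = ln(S₂/S₁) / ln(A₂/A₁) = ln(25/14) / ln(1920/278) = 0.5798 / 1.9325 = 0.3000
c = S₁ / A₁^z = 14 / 278^0.3000 = 14 / 5.411 = 2.587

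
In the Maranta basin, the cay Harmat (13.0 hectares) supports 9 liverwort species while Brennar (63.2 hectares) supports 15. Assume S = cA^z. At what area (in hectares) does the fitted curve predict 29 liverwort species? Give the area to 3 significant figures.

486 hectares

z = ln(15/9) / ln(63.2/13) = 0.5108 / 1.5814 = 0.3230
c = 9 / 13^0.3230 = 9 / 2.29 = 3.93
A = (29/3.93)^(1/0.3230) ⇒ ln A = ln(7.379)/0.3230 = 6.1871
A = e^6.1871 ≈ 486.4 hectares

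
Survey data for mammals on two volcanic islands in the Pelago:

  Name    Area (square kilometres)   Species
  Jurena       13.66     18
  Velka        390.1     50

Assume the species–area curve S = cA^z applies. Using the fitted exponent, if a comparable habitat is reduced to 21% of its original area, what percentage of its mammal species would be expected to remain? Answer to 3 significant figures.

62.1%

z = ln(50/18) / ln(390.1/13.66) = 1.0217 / 3.3519 = 0.3048
S_new/S_old = (A_new/A_old)^z = 0.21^0.3048 = exp(0.3048 × -1.5606) = 0.6215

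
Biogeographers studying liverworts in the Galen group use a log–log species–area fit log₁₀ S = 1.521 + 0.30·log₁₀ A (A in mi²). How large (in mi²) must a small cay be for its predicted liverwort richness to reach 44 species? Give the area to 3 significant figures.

44 = 33.19 × A^0.3  ⇒  A^0.3 = 44/33.19 = 1.326
ln A = ln(1.326) / 0.3 = 0.2820 / 0.3 = 0.9399
A = e^0.9399 ≈ 2.56 mi²

2.56 mi²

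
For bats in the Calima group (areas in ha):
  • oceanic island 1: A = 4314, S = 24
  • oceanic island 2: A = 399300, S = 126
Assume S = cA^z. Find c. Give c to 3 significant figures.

1.12

z = ln(S₂/S₁) / ln(A₂/A₁) = ln(126/24) / ln(399300/4314) = 1.6582 / 4.5278 = 0.3662
c = S₁ / A₁^z = 24 / 4314^0.3662 = 24 / 21.44 = 1.119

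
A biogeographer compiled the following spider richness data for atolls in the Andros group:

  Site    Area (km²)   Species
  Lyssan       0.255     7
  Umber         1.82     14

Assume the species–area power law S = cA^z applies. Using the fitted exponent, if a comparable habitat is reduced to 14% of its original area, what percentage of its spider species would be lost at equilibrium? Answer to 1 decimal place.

50.0%

z = ln(14/7) / ln(1.82/0.255) = 0.6931 / 1.9653 = 0.3527
S_new/S_old = (A_new/A_old)^z = 0.14^0.3527 = exp(0.3527 × -1.9661) = 0.4999
Fraction lost = 1 − 0.4999 = 0.5001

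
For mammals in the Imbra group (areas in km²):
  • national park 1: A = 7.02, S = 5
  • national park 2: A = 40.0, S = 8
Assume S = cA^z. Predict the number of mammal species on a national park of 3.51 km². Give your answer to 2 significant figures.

z = ln(8/5) / ln(40/7.02) = 0.4700 / 1.7401 = 0.2701
c = 5 / 7.02^0.2701 = 5 / 1.693 = 2.954
S₃ = 2.954 × 3.51^0.2701 = 2.954 × 1.404 ≈ 4.146

4.1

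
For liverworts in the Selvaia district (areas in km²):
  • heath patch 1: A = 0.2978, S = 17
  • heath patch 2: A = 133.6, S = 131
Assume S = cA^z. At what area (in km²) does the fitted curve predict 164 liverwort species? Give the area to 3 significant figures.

z = ln(131/17) / ln(133.6/0.2978) = 2.0420 / 6.1062 = 0.3344
c = 17 / 0.2978^0.3344 = 17 / 0.6669 = 25.49
A = (164/25.49)^(1/0.3344) ⇒ ln A = ln(6.434)/0.3344 = 5.5667
A = e^5.5667 ≈ 261.6 km²

262 km²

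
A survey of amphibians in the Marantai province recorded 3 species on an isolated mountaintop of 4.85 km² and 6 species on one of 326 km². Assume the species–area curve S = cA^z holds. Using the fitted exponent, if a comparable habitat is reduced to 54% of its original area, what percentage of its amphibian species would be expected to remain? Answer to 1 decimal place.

90.3%

z = ln(6/3) / ln(326/4.85) = 0.6931 / 4.2079 = 0.1647
S_new/S_old = (A_new/A_old)^z = 0.54^0.1647 = exp(0.1647 × -0.6162) = 0.9035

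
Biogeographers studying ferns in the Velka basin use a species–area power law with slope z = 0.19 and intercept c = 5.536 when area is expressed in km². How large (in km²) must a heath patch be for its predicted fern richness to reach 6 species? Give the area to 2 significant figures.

1.5 km²

6 = 5.536 × A^0.19  ⇒  A^0.19 = 6/5.536 = 1.084
ln A = ln(1.084) / 0.19 = 0.0805 / 0.19 = 0.4236
A = e^0.4236 ≈ 1.527 km²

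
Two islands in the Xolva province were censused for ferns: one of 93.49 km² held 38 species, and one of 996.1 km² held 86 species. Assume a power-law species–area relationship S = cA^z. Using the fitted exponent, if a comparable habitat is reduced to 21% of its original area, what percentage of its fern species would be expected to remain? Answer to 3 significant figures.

z = ln(86/38) / ln(996.1/93.49) = 0.8168 / 2.3660 = 0.3452
S_new/S_old = (A_new/A_old)^z = 0.21^0.3452 = exp(0.3452 × -1.5606) = 0.5835

58.3%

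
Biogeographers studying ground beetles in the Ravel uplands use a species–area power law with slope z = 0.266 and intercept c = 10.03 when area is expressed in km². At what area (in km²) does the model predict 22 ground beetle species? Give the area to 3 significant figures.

19.2 km²

22 = 10.03 × A^0.266  ⇒  A^0.266 = 22/10.03 = 2.193
ln A = ln(2.193) / 0.266 = 0.7855 / 0.266 = 2.9529
A = e^2.9529 ≈ 19.16 km²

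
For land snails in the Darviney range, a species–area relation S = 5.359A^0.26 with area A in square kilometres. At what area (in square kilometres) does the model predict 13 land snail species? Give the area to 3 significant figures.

13 = 5.359 × A^0.26  ⇒  A^0.26 = 13/5.359 = 2.426
ln A = ln(2.426) / 0.26 = 0.8862 / 0.26 = 3.4084
A = e^3.4084 ≈ 30.22 square kilometres

30.2 square kilometres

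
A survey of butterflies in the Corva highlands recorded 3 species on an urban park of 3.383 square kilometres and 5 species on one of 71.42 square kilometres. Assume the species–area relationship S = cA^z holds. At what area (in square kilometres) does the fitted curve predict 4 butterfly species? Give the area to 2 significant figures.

z = ln(5/3) / ln(71.42/3.383) = 0.5108 / 3.0498 = 0.1675
c = 3 / 3.383^0.1675 = 3 / 1.226 = 2.446
A = (4/2.446)^(1/0.1675) ⇒ ln A = ln(1.635)/0.1675 = 2.9363
A = e^2.9363 ≈ 18.85 square kilometres

19 square kilometres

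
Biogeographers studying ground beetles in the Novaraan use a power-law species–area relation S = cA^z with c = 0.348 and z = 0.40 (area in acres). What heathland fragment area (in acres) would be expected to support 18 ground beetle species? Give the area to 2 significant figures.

18 = 0.348 × A^0.4  ⇒  A^0.4 = 18/0.348 = 51.72
ln A = ln(51.72) / 0.4 = 3.9459 / 0.4 = 9.8648
A = e^9.8648 ≈ 19241 acres

19000 acres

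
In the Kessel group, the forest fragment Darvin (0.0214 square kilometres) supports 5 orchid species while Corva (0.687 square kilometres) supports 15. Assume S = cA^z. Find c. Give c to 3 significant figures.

z = ln(S₂/S₁) / ln(A₂/A₁) = ln(15/5) / ln(0.687/0.0214) = 1.0986 / 3.4689 = 0.3167
c = S₁ / A₁^z = 5 / 0.0214^0.3167 = 5 / 0.296 = 16.89

16.9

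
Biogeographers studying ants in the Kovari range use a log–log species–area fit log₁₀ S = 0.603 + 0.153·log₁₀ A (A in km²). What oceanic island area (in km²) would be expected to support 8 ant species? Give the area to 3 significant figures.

91.5 km²

8 = 4.009 × A^0.153  ⇒  A^0.153 = 8/4.009 = 1.996
ln A = ln(1.996) / 0.153 = 0.6910 / 0.153 = 4.5162
A = e^4.5162 ≈ 91.49 km²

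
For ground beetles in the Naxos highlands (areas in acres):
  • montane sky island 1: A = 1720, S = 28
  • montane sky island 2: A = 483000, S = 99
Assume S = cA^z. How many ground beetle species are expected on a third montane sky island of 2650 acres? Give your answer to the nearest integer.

z = ln(99/28) / ln(483000/1720) = 1.2629 / 5.6377 = 0.2240
c = 28 / 1720^0.2240 = 28 / 5.306 = 5.277
S₃ = 5.277 × 2650^0.2240 = 5.277 × 5.846 ≈ 30.85

31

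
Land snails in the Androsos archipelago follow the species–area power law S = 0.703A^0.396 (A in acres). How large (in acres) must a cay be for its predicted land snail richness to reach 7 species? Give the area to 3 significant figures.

332 acres

7 = 0.703 × A^0.396  ⇒  A^0.396 = 7/0.703 = 9.957
ln A = ln(9.957) / 0.396 = 2.2983 / 0.396 = 5.8038
A = e^5.8038 ≈ 331.6 acres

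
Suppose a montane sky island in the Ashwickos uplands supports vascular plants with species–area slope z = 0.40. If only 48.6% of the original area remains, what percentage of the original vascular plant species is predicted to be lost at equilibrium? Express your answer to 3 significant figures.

25.1%

S_new/S_old = (A_new/A_old)^z = 0.486^0.4
= exp(0.4 × ln 0.486) = exp(0.4 × -0.7215) = exp(-0.2886) ≈ 0.7493
Fraction lost = 1 − 0.7493 = 0.2507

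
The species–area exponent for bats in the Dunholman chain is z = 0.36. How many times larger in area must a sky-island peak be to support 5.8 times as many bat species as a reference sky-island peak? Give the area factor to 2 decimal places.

(A₂/A₁)^0.36 = 5.8, so A₂/A₁ = 5.8^(1/0.36) = 5.8^2.778
ln(A₂/A₁) = ln 5.8 / 0.36 = 1.7579 / 0.36 = 4.8829
A₂/A₁ = e^4.8829 ≈ 132

132.02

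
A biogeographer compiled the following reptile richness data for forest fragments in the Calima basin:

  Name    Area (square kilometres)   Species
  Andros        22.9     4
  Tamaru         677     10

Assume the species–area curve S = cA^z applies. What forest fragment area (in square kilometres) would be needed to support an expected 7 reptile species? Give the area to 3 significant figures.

181 square kilometres

z = ln(10/4) / ln(677/22.9) = 0.9163 / 3.3865 = 0.2706
c = 4 / 22.9^0.2706 = 4 / 2.333 = 1.714
A = (7/1.714)^(1/0.2706) ⇒ ln A = ln(4.083)/0.2706 = 5.1994
A = e^5.1994 ≈ 181.2 square kilometres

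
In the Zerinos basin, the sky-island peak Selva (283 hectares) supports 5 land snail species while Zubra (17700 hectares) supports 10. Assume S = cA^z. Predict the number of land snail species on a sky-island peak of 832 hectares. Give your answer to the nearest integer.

6

z = ln(10/5) / ln(17700/283) = 0.6931 / 4.1359 = 0.1676
c = 5 / 283^0.1676 = 5 / 2.576 = 1.941
S₃ = 1.941 × 832^0.1676 = 1.941 × 3.086 ≈ 5.99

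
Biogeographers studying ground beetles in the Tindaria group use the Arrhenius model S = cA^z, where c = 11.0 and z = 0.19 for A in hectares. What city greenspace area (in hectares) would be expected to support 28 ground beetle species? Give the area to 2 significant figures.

140 hectares

28 = 11 × A^0.19  ⇒  A^0.19 = 28/11 = 2.545
ln A = ln(2.545) / 0.19 = 0.9343 / 0.19 = 4.9174
A = e^4.9174 ≈ 136.6 hectares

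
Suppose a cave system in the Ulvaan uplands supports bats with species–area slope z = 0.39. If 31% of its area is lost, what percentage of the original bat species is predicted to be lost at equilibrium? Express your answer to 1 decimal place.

13.5%

S_new/S_old = (A_new/A_old)^z = 0.69^0.39
= exp(0.39 × ln 0.69) = exp(0.39 × -0.3711) = exp(-0.1447) ≈ 0.8653
Fraction lost = 1 − 0.8653 = 0.1347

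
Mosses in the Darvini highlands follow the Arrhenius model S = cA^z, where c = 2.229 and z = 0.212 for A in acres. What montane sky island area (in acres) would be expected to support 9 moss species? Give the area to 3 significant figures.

723 acres

9 = 2.229 × A^0.212  ⇒  A^0.212 = 9/2.229 = 4.038
ln A = ln(4.038) / 0.212 = 1.3957 / 0.212 = 6.5834
A = e^6.5834 ≈ 723 acres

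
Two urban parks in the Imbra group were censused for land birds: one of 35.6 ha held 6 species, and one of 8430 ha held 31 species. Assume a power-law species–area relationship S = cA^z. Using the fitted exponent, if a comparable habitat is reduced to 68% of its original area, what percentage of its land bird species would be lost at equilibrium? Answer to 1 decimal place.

10.9%

z = ln(31/6) / ln(8430/35.6) = 1.6422 / 5.4672 = 0.3004
S_new/S_old = (A_new/A_old)^z = 0.68^0.3004 = exp(0.3004 × -0.3857) = 0.8906
Fraction lost = 1 − 0.8906 = 0.1094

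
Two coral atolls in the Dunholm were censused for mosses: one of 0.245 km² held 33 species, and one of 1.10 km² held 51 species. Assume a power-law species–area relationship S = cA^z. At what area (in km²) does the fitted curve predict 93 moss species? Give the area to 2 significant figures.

8.7 km²

z = ln(51/33) / ln(1.1/0.245) = 0.4353 / 1.5018 = 0.2899
c = 33 / 0.245^0.2899 = 33 / 0.6652 = 49.61
A = (93/49.61)^(1/0.2899) ⇒ ln A = ln(1.875)/0.2899 = 2.1679
A = e^2.1679 ≈ 8.74 km²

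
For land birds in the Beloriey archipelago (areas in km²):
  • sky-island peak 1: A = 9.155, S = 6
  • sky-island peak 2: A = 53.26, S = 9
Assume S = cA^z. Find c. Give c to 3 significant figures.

z = ln(S₂/S₁) / ln(A₂/A₁) = ln(9/6) / ln(53.26/9.155) = 0.4055 / 1.7609 = 0.2303
c = S₁ / A₁^z = 6 / 9.155^0.2303 = 6 / 1.665 = 3.603

3.60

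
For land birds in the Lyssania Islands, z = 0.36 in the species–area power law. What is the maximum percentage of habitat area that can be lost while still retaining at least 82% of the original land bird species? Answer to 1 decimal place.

Need (A_new/A_old)^0.36 = 0.82, so A_new/A_old = 0.82^(1/0.36) = 0.82^2.778
ln(A_new/A_old) = ln 0.82 / 0.36 = -0.1985 / 0.36 = -0.5513
A_new/A_old = e^-0.5513 ≈ 0.5762
Fraction that can be lost = 1 − 0.5762 = 0.4238

42.4%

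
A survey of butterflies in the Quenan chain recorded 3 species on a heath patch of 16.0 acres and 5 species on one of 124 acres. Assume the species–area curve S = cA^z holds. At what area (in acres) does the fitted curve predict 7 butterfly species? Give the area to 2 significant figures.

480 acres

z = ln(5/3) / ln(124/16) = 0.5108 / 2.0477 = 0.2495
c = 3 / 16^0.2495 = 3 / 1.997 = 1.502
A = (7/1.502)^(1/0.2495) ⇒ ln A = ln(4.66)/0.2495 = 6.1691
A = e^6.1691 ≈ 477.7 acres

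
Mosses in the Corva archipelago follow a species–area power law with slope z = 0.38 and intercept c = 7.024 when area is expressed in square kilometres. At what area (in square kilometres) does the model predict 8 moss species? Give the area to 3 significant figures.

8 = 7.024 × A^0.38  ⇒  A^0.38 = 8/7.024 = 1.139
ln A = ln(1.139) / 0.38 = 0.1301 / 0.38 = 0.3424
A = e^0.3424 ≈ 1.408 square kilometres

1.41 square kilometres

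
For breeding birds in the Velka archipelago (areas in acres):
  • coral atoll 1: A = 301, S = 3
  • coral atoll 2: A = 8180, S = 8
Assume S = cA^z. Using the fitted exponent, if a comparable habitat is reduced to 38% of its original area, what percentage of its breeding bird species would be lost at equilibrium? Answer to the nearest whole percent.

25%

z = ln(8/3) / ln(8180/301) = 0.9808 / 3.3023 = 0.2970
S_new/S_old = (A_new/A_old)^z = 0.38^0.2970 = exp(0.2970 × -0.9676) = 0.7502
Fraction lost = 1 − 0.7502 = 0.2498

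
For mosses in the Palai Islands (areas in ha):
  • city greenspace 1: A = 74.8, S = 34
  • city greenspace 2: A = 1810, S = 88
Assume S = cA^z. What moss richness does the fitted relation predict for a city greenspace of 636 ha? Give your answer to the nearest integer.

64

z = ln(88/34) / ln(1810/74.8) = 0.9510 / 3.1863 = 0.2985
c = 34 / 74.8^0.2985 = 34 / 3.625 = 9.38
S₃ = 9.38 × 636^0.2985 = 9.38 × 6.866 ≈ 64.4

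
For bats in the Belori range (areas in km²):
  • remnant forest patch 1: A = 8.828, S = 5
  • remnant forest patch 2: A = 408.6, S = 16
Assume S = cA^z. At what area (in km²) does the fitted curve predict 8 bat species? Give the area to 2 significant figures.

z = ln(16/5) / ln(408.6/8.828) = 1.1632 / 3.8348 = 0.3033
c = 5 / 8.828^0.3033 = 5 / 1.936 = 2.583
A = (8/2.583)^(1/0.3033) ⇒ ln A = ln(3.098)/0.3033 = 3.7275
A = e^3.7275 ≈ 41.57 km²

42 km²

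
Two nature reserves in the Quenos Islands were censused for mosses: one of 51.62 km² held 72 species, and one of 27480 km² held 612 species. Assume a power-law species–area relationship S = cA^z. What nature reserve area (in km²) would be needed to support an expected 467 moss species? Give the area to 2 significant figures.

z = ln(612/72) / ln(27480/51.62) = 2.1401 / 6.2773 = 0.3409
c = 72 / 51.62^0.3409 = 72 / 3.837 = 18.77
A = (467/18.77)^(1/0.3409) ⇒ ln A = ln(24.88)/0.3409 = 9.4281
A = e^9.4281 ≈ 12432 km²

12000 km²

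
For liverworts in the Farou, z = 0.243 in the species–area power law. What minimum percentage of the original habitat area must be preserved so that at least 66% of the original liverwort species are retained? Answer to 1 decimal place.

Need (A_new/A_old)^0.243 = 0.66, so A_new/A_old = 0.66^(1/0.243) = 0.66^4.115
ln(A_new/A_old) = ln 0.66 / 0.243 = -0.4155 / 0.243 = -1.7099
A_new/A_old = e^-1.7099 ≈ 0.1809

18.1%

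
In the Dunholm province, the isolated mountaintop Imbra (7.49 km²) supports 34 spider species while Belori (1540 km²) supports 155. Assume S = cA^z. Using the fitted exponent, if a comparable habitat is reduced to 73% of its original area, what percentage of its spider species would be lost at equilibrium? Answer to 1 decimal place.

z = ln(155/34) / ln(1540/7.49) = 1.5171 / 5.3260 = 0.2848
S_new/S_old = (A_new/A_old)^z = 0.73^0.2848 = exp(0.2848 × -0.3147) = 0.9143
Fraction lost = 1 − 0.9143 = 0.08574

8.6%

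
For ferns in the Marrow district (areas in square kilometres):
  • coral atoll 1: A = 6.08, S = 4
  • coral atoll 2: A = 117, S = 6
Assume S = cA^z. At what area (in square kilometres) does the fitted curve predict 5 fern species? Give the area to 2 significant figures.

31 square kilometres

z = ln(6/4) / ln(117/6.08) = 0.4055 / 2.9572 = 0.1371
c = 4 / 6.08^0.1371 = 4 / 1.281 = 3.123
A = (5/3.123)^(1/0.1371) ⇒ ln A = ln(1.601)/0.1371 = 3.4325
A = e^3.4325 ≈ 30.95 square kilometres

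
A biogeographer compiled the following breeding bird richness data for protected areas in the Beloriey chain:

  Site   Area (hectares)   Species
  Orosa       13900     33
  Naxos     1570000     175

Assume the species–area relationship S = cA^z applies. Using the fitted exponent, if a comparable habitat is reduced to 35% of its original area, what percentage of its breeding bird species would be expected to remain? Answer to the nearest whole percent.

z = ln(175/33) / ln(1570000/13900) = 1.6683 / 4.7269 = 0.3529
S_new/S_old = (A_new/A_old)^z = 0.35^0.3529 = exp(0.3529 × -1.0498) = 0.6904

69%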